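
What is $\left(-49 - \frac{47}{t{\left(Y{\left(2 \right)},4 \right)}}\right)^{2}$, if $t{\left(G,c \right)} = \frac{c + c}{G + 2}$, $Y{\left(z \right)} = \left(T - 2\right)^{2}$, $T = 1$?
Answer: $\frac{284089}{64} \approx 4438.9$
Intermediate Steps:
$Y{\left(z \right)} = 1$ ($Y{\left(z \right)} = \left(1 - 2\right)^{2} = \left(-1\right)^{2} = 1$)
$t{\left(G,c \right)} = \frac{2 c}{2 + G}$
$\left(-49 - \frac{47}{t{\left(Y{\left(2 \right)},4 \right)}}\right)^{2} = \left(-49 - \frac{47}{2 \cdot 4 \frac{1}{2 + 1}}\right)^{2} = \left(-49 - \frac{47}{2 \cdot 4 \cdot \frac{1}{3}}\right)^{2} = \left(-49 - \frac{47}{\frac{8}{3}}\right)^{2} = \left(-49 - \frac{141}{8}\right)^{2} = \left(- \frac{533}{8}\right)^{2} = \frac{284089}{64}$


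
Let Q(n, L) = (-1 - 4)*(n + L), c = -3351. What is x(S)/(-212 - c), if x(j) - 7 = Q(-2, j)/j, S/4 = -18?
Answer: 67/113004 ≈ 0.00059290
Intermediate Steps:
S = -72 (S = 4*(-18) = -72)
Q(n, L) = -5*L - 5*n (Q(n, L) = -5*(L + n) = -5*L - 5*n)
x(j) = 7 + (10 - 5*j)/j (x(j) = 7 + (-5*j - 5*(-2))/j = 7 + (-5*j + 10)/j = 7 + (10 - 5*j)/j)
x(S)/(-212 - c) = (2 + 10/(-72))/(-212 - 1*(-3351)) = (2 + 10*(-1/72))/(-212 + 3351) = (2 - 5/36)/3139 = (67/36)*(1/3139) = 67/113004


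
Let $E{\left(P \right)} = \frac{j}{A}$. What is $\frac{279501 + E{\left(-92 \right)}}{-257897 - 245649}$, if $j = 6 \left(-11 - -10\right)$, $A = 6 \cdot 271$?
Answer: $- \frac{37872385}{68230483} \approx -0.55507$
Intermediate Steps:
$A = 1626$
$j = -6$ ($j = 6 \left(-11 + 10\right) = 6 \left(-1\right) = -6$)
$E{\left(P \right)} = - \frac{1}{271}$ ($E{\left(P \right)} = - \frac{6}{1626} = \left(-6\right) \frac{1}{1626} = - \frac{1}{271}$)
$\frac{279501 + E{\left(-92 \right)}}{-257897 - 245649} = \frac{279501 - \frac{1}{271}}{-257897 - 245649} = \frac{75744770}{271 \left(-503546\right)} = \frac{75744770}{271} \left(- \frac{1}{503546}\right) = - \frac{37872385}{68230483}$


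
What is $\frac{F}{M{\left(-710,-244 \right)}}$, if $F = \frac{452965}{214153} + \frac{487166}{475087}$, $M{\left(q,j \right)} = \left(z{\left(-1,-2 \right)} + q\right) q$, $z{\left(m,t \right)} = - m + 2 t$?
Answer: $\frac{319525843353}{51504501493817530} \approx 6.2038 \cdot 10^{-6}$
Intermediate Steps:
$M{\left(q,j \right)} = q \left(-3 + q\right)$ ($M{\left(q,j \right)} = \left(\left(\left(-1\right) \left(-1\right) + 2 \left(-2\right)\right) + q\right) q = \left(\left(1 - 4\right) + q\right) q = \left(-3 + q\right) q = q \left(-3 + q\right)$)
$F = \frac{319525843353}{101741306311}$ ($F = 452965 \cdot \frac{1}{214153} + 487166 \cdot \frac{1}{475087} = \frac{452965}{214153} + \frac{487166}{475087} = \frac{319525843353}{101741306311} \approx 3.1406$)
$\frac{F}{M{\left(-710,-244 \right)}} = \frac{319525843353}{101741306311 \left(- 710 \left(-3 - 710\right)\right)} = \frac{319525843353}{101741306311 \left(\left(-710\right) \left(-713\right)\right)} = \frac{319525843353}{101741306311 \cdot 506230} = \frac{319525843353}{101741306311} \cdot \frac{1}{506230} = \frac{319525843353}{51504501493817530}$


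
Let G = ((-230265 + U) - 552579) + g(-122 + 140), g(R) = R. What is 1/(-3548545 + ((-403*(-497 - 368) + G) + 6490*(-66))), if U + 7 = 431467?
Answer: -1/3979656 ≈ -2.5128e-7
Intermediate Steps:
U = 431460 (U = -7 + 431467 = 431460)
G = -351366 (G = ((-230265 + 431460) - 552579) + (-122 + 140) = (201195 - 552579) + 18 = -351384 + 18 = -351366)
1/(-3548545 + ((-403*(-497 - 368) + G) + 6490*(-66))) = 1/(-3548545 + ((-403*(-497 - 368) - 351366) + 6490*(-66))) = 1/(-3548545 + ((-403*(-865) - 351366) - 428340)) = 1/(-3548545 + ((348595 - 351366) - 428340)) = 1/(-3548545 + (-2771 - 428340)) = 1/(-3548545 - 431111) = 1/(-3979656) = -1/3979656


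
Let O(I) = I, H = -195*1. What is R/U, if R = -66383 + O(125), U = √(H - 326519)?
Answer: 33129*I*√326714/163357 ≈ 115.92*I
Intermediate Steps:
H = -195
U = I*√326714 (U = √(-195 - 326519) = √(-326714) = I*√326714 ≈ 571.59*I)
R = -66258 (R = -66383 + 125 = -66258)
R/U = -66258*(-I*√326714/326714) = -(-33129)*I*√326714/163357 = 33129*I*√326714/163357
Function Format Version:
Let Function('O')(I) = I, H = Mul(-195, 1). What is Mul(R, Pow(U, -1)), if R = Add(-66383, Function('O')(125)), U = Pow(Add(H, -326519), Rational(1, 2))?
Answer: Mul(Rational(33129, 163357), I, Pow(326714, Rational(1, 2))) ≈ Mul(115.92, I)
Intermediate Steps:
H = -195
U = Mul(I, Pow(326714, Rational(1, 2))) (U = Pow(Add(-195, -326519), Rational(1, 2)) = Pow(-326714, Rational(1, 2)) = Mul(I, Pow(326714, Rational(1, 2))) ≈ Mul(571.59, I))
R = -66258 (R = Add(-66383, 125) = -66258)
Mul(R, Pow(U, -1)) = Mul(-66258, Pow(Mul(I, Pow(326714, Rational(1, 2))), -1)) = Mul(-66258, Mul(Rational(-1, 326714), I, Pow(326714, Rational(1, 2)))) = Mul(Rational(33129, 163357), I, Pow(326714, Rational(1, 2)))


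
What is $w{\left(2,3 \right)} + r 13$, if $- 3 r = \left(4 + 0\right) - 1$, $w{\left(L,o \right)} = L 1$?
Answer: $-11$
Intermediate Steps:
$w{\left(L,o \right)} = L$
$r = -1$ ($r = - \frac{\left(4 + 0\right) - 1}{3} = - \frac{4 - 1}{3} = \left(- \frac{1}{3}\right) 3 = -1$)
$w{\left(2,3 \right)} + r 13 = 2 - 13 = -11$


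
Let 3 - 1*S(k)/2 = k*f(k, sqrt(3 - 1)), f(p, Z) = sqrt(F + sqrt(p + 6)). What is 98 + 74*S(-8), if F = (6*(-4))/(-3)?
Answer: 542 + 1184*sqrt(8 + I*sqrt(2)) ≈ 3903.8 + 294.86*I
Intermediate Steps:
F = 8 (F = -24*(-1/3) = 8)
f(p, Z) = sqrt(8 + sqrt(6 + p)) (f(p, Z) = sqrt(8 + sqrt(p + 6)) = sqrt(8 + sqrt(6 + p)))
S(k) = 6 - 2*k*sqrt(8 + sqrt(6 + k))
98 + 74*S(-8) = 98 + 74*(6 - 2*(-8)*sqrt(8 + sqrt(6 - 8))) = 98 + 74*(6 - 2*(-8)*sqrt(8 + sqrt(-2))) = 98 + 74*(6 - 2*(-8)*sqrt(8 + I*sqrt(2))) = 98 + 74*(6 + 16*sqrt(8 + I*sqrt(2))) = 98 + (444 + 1184*sqrt(8 + I*sqrt(2))) = 542 + 1184*sqrt(8 + I*sqrt(2))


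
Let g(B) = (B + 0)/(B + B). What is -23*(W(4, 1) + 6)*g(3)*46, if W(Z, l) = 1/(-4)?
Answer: -12167/4 ≈ -3041.8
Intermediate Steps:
g(B) = ½ (g(B) = B/((2*B)) = B*(1/(2*B)) = ½)
W(Z, l) = -¼
-23*(W(4, 1) + 6)*g(3)*46 = -23*(-¼ + 6)/2*46 = -529/(4*2)*46 = -23*23/8*46 = -529/8*46 = -12167/4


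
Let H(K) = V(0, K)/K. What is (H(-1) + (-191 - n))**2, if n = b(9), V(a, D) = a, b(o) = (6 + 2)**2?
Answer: 65025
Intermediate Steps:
b(o) = 64 (b(o) = 8**2 = 64)
n = 64
H(K) = 0 (H(K) = 0/K = 0)
(H(-1) + (-191 - n))**2 = (0 + (-191 - 1*64))**2 = (0 + (-191 - 64))**2 = (0 - 255)**2 = (-255)**2 = 65025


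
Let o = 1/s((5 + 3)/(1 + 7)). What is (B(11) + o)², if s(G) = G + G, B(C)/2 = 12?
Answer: 2401/4 ≈ 600.25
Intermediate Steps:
B(C) = 24 (B(C) = 2*12 = 24)
s(G) = 2*G
o = ½ (o = 1/(2*((5 + 3)/(1 + 7))) = 1/(2*(8/8)) = 1/(2*(8*(⅛))) = 1/(2*1) = 1/2 = ½ ≈ 0.50000)
(B(11) + o)² = (24 + ½)² = (49/2)² = 2401/4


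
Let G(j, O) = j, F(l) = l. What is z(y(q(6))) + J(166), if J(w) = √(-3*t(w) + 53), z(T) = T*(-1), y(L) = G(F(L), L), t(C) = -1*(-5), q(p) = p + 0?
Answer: -6 + √38 ≈ 0.16441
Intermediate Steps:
q(p) = p
t(C) = 5
y(L) = L
z(T) = -T
J(w) = √38 (J(w) = √(-3*5 + 53) = √(-15 + 53) = √38)
z(y(q(6))) + J(166) = -1*6 + √38 = -6 + √38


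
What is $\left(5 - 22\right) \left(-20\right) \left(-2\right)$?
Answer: $-680$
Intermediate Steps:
$\left(5 - 22\right) \left(-20\right) \left(-2\right) = \left(-17\right) \left(-20\right) \left(-2\right) = 340 \left(-2\right) = -680$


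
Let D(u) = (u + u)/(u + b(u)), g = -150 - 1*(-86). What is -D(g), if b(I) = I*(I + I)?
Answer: 2/127 ≈ 0.015748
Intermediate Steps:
b(I) = 2*I**2 (b(I) = I*(2*I) = 2*I**2)
g = -64 (g = -150 + 86 = -64)
D(u) = 2*u/(u + 2*u**2) (D(u) = (u + u)/(u + 2*u**2) = (2*u)/(u + 2*u**2) = 2*u/(u + 2*u**2))
-D(g) = -2/(1 + 2*(-64)) = -2/(1 - 128) = -2/(-127) = -2*(-1)/127 = -1*(-2/127) = 2/127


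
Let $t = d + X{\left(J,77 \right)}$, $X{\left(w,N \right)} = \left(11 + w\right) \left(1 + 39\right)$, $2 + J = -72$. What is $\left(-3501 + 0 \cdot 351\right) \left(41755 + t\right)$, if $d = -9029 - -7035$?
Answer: $-130380741$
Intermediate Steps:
$J = -74$ ($J = -2 - 72 = -74$)
$X{\left(w,N \right)} = 440 + 40 w$ ($X{\left(w,N \right)} = \left(11 + w\right) 40 = 440 + 40 w$)
$d = -1994$ ($d = -9029 + 7035 = -1994$)
$t = -4514$ ($t = -1994 + \left(440 + 40 \left(-74\right)\right) = -1994 + \left(440 - 2960\right) = -1994 - 2520 = -4514$)
$\left(-3501 + 0 \cdot 351\right) \left(41755 + t\right) = \left(-3501 + 0 \cdot 351\right) \left(41755 - 4514\right) = \left(-3501 + 0\right) 37241 = \left(-3501\right) 37241 = -130380741$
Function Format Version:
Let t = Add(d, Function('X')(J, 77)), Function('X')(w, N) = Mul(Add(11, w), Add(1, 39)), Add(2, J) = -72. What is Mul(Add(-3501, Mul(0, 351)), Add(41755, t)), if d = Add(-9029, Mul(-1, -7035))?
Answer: -130380741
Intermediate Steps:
J = -74 (J = Add(-2, -72) = -74)
Function('X')(w, N) = Add(440, Mul(40, w)) (Function('X')(w, N) = Mul(Add(11, w), 40) = Add(440, Mul(40, w)))
d = -1994 (d = Add(-9029, 7035) = -1994)
t = -4514 (t = Add(-1994, Add(440, Mul(40, -74))) = Add(-1994, Add(440, -2960)) = Add(-1994, -2520) = -4514)
Mul(Add(-3501, Mul(0, 351)), Add(41755, t)) = Mul(Add(-3501, Mul(0, 351)), Add(41755, -4514)) = Mul(Add(-3501, 0), 37241) = Mul(-3501, 37241) = -130380741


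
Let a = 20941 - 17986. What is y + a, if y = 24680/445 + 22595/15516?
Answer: 4159228351/1380924 ≈ 3011.9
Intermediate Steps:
y = 78597931/1380924 (y = 24680*(1/445) + 22595*(1/15516) = 4936/89 + 22595/15516 = 78597931/1380924 ≈ 56.917)
a = 2955
y + a = 78597931/1380924 + 2955 = 4159228351/1380924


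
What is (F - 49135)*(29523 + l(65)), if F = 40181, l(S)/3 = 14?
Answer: -264725010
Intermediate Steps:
l(S) = 42 (l(S) = 3*14 = 42)
(F - 49135)*(29523 + l(65)) = (40181 - 49135)*(29523 + 42) = -8954*29565 = -264725010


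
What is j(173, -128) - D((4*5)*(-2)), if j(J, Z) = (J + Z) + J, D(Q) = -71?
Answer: 289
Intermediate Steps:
j(J, Z) = Z + 2*J
j(173, -128) - D((4*5)*(-2)) = (-128 + 2*173) - 1*(-71) = (-128 + 346) + 71 = 218 + 71 = 289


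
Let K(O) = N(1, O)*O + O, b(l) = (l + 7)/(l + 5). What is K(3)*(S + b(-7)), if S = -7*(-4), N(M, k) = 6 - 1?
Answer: 504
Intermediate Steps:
b(l) = (7 + l)/(5 + l)
N(M, k) = 5
S = 28
K(O) = 6*O (K(O) = 5*O + O = 6*O)
K(3)*(S + b(-7)) = (6*3)*(28 + (7 - 7)/(5 - 7)) = 18*(28 + 0/(-2)) = 18*(28 - 1/2*0) = 18*(28 + 0) = 18*28 = 504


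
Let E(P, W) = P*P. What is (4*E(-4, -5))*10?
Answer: 640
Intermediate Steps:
E(P, W) = P²
(4*E(-4, -5))*10 = (4*(-4)²)*10 = (4*16)*10 = 64*10 = 640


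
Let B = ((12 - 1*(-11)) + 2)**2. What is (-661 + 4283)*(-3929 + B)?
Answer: -11967088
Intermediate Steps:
B = 625 (B = ((12 + 11) + 2)**2 = (23 + 2)**2 = 25**2 = 625)
(-661 + 4283)*(-3929 + B) = (-661 + 4283)*(-3929 + 625) = 3622*(-3304) = -11967088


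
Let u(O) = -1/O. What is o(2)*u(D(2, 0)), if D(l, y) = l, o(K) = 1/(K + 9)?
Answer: -1/22 ≈ -0.045455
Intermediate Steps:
o(K) = 1/(9 + K)
o(2)*u(D(2, 0)) = (-1/2)/(9 + 2) = (-1*1/2)/11 = (1/11)*(-1/2) = -1/22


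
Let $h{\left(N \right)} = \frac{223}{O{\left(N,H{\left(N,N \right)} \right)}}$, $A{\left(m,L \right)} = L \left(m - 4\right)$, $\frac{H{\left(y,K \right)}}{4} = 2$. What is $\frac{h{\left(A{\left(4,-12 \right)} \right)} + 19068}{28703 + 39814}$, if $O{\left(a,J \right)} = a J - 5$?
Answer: $\frac{95117}{342585} \approx 0.27765$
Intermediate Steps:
$H{\left(y,K \right)} = 8$ ($H{\left(y,K \right)} = 4 \cdot 2 = 8$)
$A{\left(m,L \right)} = L \left(-4 + m\right)$
$O{\left(a,J \right)} = -5 + J a$ ($O{\left(a,J \right)} = J a - 5 = -5 + J a$)
$h{\left(N \right)} = \frac{223}{-5 + 8 N}$
$\frac{h{\left(A{\left(4,-12 \right)} \right)} + 19068}{28703 + 39814} = \frac{\frac{223}{-5 + 8 \left(- 12 \left(-4 + 4\right)\right)} + 19068}{28703 + 39814} = \frac{\frac{223}{-5 + 8 \left(\left(-12\right) 0\right)} + 19068}{68517} = \left(\frac{223}{-5 + 8 \cdot 0} + 19068\right) \frac{1}{68517} = \left(\frac{223}{-5 + 0} + 19068\right) \frac{1}{68517} = \left(\frac{223}{-5} + 19068\right) \frac{1}{68517} = \left(223 \left(- \frac{1}{5}\right) + 19068\right) \frac{1}{68517} = \left(- \frac{223}{5} + 19068\right) \frac{1}{68517} = \frac{95117}{5} \cdot \frac{1}{68517} = \frac{95117}{342585}$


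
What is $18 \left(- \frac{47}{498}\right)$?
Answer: $- \frac{141}{83} \approx -1.6988$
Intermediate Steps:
$18 \left(- \frac{47}{498}\right) = - \frac{141}{83}$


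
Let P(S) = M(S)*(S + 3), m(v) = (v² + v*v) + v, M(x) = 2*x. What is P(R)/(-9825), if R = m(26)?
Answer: -3806036/9825 ≈ -387.38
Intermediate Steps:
m(v) = v + 2*v² (m(v) = (v² + v²) + v = 2*v² + v = v + 2*v²)
R = 1378 (R = 26*(1 + 2*26) = 26*(1 + 52) = 26*53 = 1378)
P(S) = 2*S*(3 + S) (P(S) = (2*S)*(S + 3) = (2*S)*(3 + S) = 2*S*(3 + S))
P(R)/(-9825) = (2*1378*(3 + 1378))/(-9825) = (2*1378*1381)*(-1/9825) = 3806036*(-1/9825) = -3806036/9825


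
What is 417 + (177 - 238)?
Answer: 356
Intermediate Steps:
417 + (177 - 238) = 417 - 61 = 356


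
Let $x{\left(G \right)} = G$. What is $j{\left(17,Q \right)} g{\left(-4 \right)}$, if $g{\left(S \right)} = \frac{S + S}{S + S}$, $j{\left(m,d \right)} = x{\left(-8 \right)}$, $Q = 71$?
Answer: $-8$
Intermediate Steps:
$j{\left(m,d \right)} = -8$
$g{\left(S \right)} = 1$ ($g{\left(S \right)} = \frac{2 S}{2 S} = 2 S \frac{1}{2 S} = 1$)
$j{\left(17,Q \right)} g{\left(-4 \right)} = \left(-8\right) 1 = -8$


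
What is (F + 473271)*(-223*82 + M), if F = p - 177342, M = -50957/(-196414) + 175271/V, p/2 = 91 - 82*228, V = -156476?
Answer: -72703892014486220277/15367038532 ≈ -4.7312e+9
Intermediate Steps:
p = -37210 (p = 2*(91 - 82*228) = 2*(91 - 18696) = 2*(-18605) = -37210)
M = -13226065331/15367038532 (M = -50957/(-196414) + 175271/(-156476) = -50957*(-1/196414) + 175271*(-1/156476) = 50957/196414 - 175271/156476 = -13226065331/15367038532 ≈ -0.86068)
F = -214552 (F = -37210 - 177342 = -214552)
(F + 473271)*(-223*82 + M) = (-214552 + 473271)*(-223*82 - 13226065331/15367038532) = 258719*(-18286 - 13226065331/15367038532) = 258719*(-281014892661483/15367038532) = -72703892014486220277/15367038532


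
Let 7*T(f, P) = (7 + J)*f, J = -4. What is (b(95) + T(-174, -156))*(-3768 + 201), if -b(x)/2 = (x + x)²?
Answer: 1804623774/7 ≈ 2.5780e+8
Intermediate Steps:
T(f, P) = 3*f/7 (T(f, P) = ((7 - 4)*f)/7 = (3*f)/7 = 3*f/7)
b(x) = -8*x² (b(x) = -2*(x + x)² = -2*4*x² = -8*x²)
(b(95) + T(-174, -156))*(-3768 + 201) = (-8*95² + (3/7)*(-174))*(-3768 + 201) = (-8*9025 - 522/7)*(-3567) = (-72200 - 522/7)*(-3567) = -505922/7*(-3567) = 1804623774/7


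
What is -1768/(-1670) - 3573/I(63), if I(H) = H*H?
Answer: 58349/368235 ≈ 0.15846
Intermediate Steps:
I(H) = H²
-1768/(-1670) - 3573/I(63) = -1768/(-1670) - 3573/(63²) = -1768*(-1/1670) - 3573/3969 = 884/835 - 3573*1/3969 = 884/835 - 397/441 = 58349/368235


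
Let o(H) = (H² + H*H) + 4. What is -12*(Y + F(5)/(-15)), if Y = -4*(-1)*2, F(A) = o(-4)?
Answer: -336/5 ≈ -67.200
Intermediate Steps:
o(H) = 4 + 2*H² (o(H) = (H² + H²) + 4 = 2*H² + 4 = 4 + 2*H²)
F(A) = 36 (F(A) = 4 + 2*(-4)² = 4 + 2*16 = 4 + 32 = 36)
Y = 8 (Y = 4*2 = 8)
-12*(Y + F(5)/(-15)) = -12*(8 + 36/(-15)) = -12*(8 + 36*(-1/15)) = -12*(8 - 12/5) = -12*28/5 = -336/5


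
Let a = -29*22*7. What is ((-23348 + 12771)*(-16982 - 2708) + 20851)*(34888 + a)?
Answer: 6336354425982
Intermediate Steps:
a = -4466 (a = -638*7 = -4466)
((-23348 + 12771)*(-16982 - 2708) + 20851)*(34888 + a) = ((-23348 + 12771)*(-16982 - 2708) + 20851)*(34888 - 4466) = (-10577*(-19690) + 20851)*30422 = (208261130 + 20851)*30422 = 208281981*30422 = 6336354425982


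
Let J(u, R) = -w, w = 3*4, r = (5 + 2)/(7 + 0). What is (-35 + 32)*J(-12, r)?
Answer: 36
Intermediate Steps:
r = 1 (r = 7/7 = 7*(1/7) = 1)
w = 12
J(u, R) = -12 (J(u, R) = -1*12 = -12)
(-35 + 32)*J(-12, r) = (-35 + 32)*(-12) = -3*(-12) = 36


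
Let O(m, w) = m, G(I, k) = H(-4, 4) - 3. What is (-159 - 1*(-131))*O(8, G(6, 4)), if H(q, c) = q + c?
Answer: -224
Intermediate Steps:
H(q, c) = c + q
G(I, k) = -3 (G(I, k) = (4 - 4) - 3 = 0 - 3 = -3)
(-159 - 1*(-131))*O(8, G(6, 4)) = (-159 - 1*(-131))*8 = (-159 + 131)*8 = -28*8 = -224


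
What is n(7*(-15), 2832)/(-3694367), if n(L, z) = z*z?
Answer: -8020224/3694367 ≈ -2.1709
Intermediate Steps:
n(L, z) = z**2
n(7*(-15), 2832)/(-3694367) = 2832**2/(-3694367) = 8020224*(-1/3694367) = -8020224/3694367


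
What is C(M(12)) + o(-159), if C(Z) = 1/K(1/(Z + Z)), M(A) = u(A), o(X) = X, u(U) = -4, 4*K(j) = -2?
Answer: -161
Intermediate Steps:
K(j) = -½ (K(j) = (¼)*(-2) = -½)
M(A) = -4
C(Z) = -2 (C(Z) = 1/(-½) = -2)
C(M(12)) + o(-159) = -2 - 159 = -161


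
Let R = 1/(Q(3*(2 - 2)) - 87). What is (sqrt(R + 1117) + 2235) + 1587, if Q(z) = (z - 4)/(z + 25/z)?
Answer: 3822 + sqrt(8454486)/87 ≈ 3855.4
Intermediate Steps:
Q(z) = (-4 + z)/(z + 25/z)
R = -1/87 (R = 1/((3*(2 - 2))*(-4 + 3*(2 - 2))/(25 + (3*(2 - 2))**2) - 87) = 1/((3*0)*(-4 + 3*0)/(25 + (3*0)**2) - 87) = 1/(0*(-4 + 0)/(25 + 0**2) - 87) = 1/(0*(-4)/(25 + 0) - 87) = 1/(0*(-4)/25 - 87) = 1/(0*(1/25)*(-4) - 87) = 1/(0 - 87) = 1/(-87) = -1/87 ≈ -0.011494)
(sqrt(R + 1117) + 2235) + 1587 = (sqrt(-1/87 + 1117) + 2235) + 1587 = (sqrt(97178/87) + 2235) + 1587 = (sqrt(8454486)/87 + 2235) + 1587 = (2235 + sqrt(8454486)/87) + 1587 = 3822 + sqrt(8454486)/87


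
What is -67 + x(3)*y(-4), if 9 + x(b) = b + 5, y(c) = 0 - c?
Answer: -71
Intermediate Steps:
y(c) = -c
x(b) = -4 + b (x(b) = -9 + (b + 5) = -9 + (5 + b) = -4 + b)
-67 + x(3)*y(-4) = -67 + (-4 + 3)*(-1*(-4)) = -67 - 1*4 = -67 - 4 = -71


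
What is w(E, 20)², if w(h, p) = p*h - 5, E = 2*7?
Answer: 75625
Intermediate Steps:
E = 14
w(h, p) = -5 + h*p (w(h, p) = h*p - 5 = -5 + h*p)
w(E, 20)² = (-5 + 14*20)² = (-5 + 280)² = 275² = 75625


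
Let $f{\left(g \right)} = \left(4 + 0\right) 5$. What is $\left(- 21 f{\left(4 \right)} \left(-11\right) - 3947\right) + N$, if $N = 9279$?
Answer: $9952$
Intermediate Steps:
$f{\left(g \right)} = 20$ ($f{\left(g \right)} = 4 \cdot 5 = 20$)
$\left(- 21 f{\left(4 \right)} \left(-11\right) - 3947\right) + N = \left(\left(-21\right) 20 \left(-11\right) - 3947\right) + 9279 = \left(\left(-420\right) \left(-11\right) + \left(-12419 + 8472\right)\right) + 9279 = \left(4620 - 3947\right) + 9279 = 673 + 9279 = 9952$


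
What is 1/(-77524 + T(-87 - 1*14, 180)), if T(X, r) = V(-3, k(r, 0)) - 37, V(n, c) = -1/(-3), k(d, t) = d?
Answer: -3/232682 ≈ -1.2893e-5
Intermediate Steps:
V(n, c) = ⅓ (V(n, c) = -1*(-⅓) = ⅓)
T(X, r) = -110/3 (T(X, r) = ⅓ - 37 = -110/3)
1/(-77524 + T(-87 - 1*14, 180)) = 1/(-77524 - 110/3) = 1/(-232682/3) = -3/232682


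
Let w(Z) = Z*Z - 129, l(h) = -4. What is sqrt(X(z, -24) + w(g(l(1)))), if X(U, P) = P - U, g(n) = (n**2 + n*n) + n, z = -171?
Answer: sqrt(802) ≈ 28.320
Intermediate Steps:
g(n) = n + 2*n**2 (g(n) = (n**2 + n**2) + n = 2*n**2 + n = n + 2*n**2)
w(Z) = -129 + Z**2 (w(Z) = Z**2 - 129 = -129 + Z**2)
sqrt(X(z, -24) + w(g(l(1)))) = sqrt((-24 - 1*(-171)) + (-129 + (-4*(1 + 2*(-4)))**2)) = sqrt((-24 + 171) + (-129 + (-4*(1 - 8))**2)) = sqrt(147 + (-129 + (-4*(-7))**2)) = sqrt(147 + (-129 + 28**2)) = sqrt(147 + (-129 + 784)) = sqrt(147 + 655) = sqrt(802)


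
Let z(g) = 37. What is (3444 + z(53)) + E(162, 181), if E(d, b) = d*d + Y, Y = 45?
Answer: 29770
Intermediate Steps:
E(d, b) = 45 + d**2 (E(d, b) = d*d + 45 = d**2 + 45 = 45 + d**2)
(3444 + z(53)) + E(162, 181) = (3444 + 37) + (45 + 162**2) = 3481 + (45 + 26244) = 3481 + 26289 = 29770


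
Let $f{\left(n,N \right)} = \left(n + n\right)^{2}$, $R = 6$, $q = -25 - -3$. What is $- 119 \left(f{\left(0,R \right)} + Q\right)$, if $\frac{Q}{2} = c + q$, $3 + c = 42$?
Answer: $-4046$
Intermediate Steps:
$c = 39$ ($c = -3 + 42 = 39$)
$q = -22$ ($q = -25 + 3 = -22$)
$f{\left(n,N \right)} = 4 n^{2}$ ($f{\left(n,N \right)} = \left(2 n\right)^{2} = 4 n^{2}$)
$Q = 34$ ($Q = 2 \left(39 - 22\right) = 2 \cdot 17 = 34$)
$- 119 \left(f{\left(0,R \right)} + Q\right) = - 119 \left(4 \cdot 0^{2} + 34\right) = - 119 \left(4 \cdot 0 + 34\right) = - 119 \left(0 + 34\right) = \left(-119\right) 34 = -4046$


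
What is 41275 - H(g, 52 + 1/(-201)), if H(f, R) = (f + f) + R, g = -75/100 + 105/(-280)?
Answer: 33145105/804 ≈ 41225.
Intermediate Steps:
g = -9/8 (g = -75*1/100 + 105*(-1/280) = -¾ - 3/8 = -9/8 ≈ -1.1250)
H(f, R) = R + 2*f (H(f, R) = 2*f + R = R + 2*f)
41275 - H(g, 52 + 1/(-201)) = 41275 - ((52 + 1/(-201)) + 2*(-9/8)) = 41275 - ((52 - 1/201) - 9/4) = 41275 - (10451/201 - 9/4) = 41275 - 1*39995/804 = 41275 - 39995/804 = 33145105/804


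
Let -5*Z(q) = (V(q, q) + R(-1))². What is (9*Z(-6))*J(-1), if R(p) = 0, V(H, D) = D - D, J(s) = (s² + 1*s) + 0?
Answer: 0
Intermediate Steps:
J(s) = s + s² (J(s) = (s² + s) + 0 = (s + s²) + 0 = s + s²)
V(H, D) = 0
Z(q) = 0 (Z(q) = -(0 + 0)²/5 = -⅕*0² = -⅕*0 = 0)
(9*Z(-6))*J(-1) = (9*0)*(-(1 - 1)) = 0*(-1*0) = 0*0 = 0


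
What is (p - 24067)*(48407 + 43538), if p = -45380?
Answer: -6385304415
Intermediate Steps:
(p - 24067)*(48407 + 43538) = (-45380 - 24067)*(48407 + 43538) = -69447*91945 = -6385304415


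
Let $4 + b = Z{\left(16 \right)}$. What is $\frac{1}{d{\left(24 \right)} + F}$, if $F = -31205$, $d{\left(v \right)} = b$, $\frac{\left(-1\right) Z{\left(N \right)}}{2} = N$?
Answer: $- \frac{1}{31241} \approx -3.2009 \cdot 10^{-5}$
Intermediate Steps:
$Z{\left(N \right)} = - 2 N$
$b = -36$ ($b = -4 - 32 = -36$)
$d{\left(v \right)} = -36$
$\frac{1}{d{\left(24 \right)} + F} = \frac{1}{-36 - 31205} = \frac{1}{-31241} = - \frac{1}{31241}$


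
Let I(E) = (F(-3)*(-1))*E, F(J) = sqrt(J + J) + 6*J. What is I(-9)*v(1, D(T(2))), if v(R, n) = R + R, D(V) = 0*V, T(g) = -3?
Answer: -324 + 18*I*sqrt(6) ≈ -324.0 + 44.091*I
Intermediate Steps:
D(V) = 0
F(J) = 6*J + sqrt(2)*sqrt(J) (F(J) = sqrt(2*J) + 6*J = sqrt(2)*sqrt(J) + 6*J = 6*J + sqrt(2)*sqrt(J))
v(R, n) = 2*R
I(E) = E*(18 - I*sqrt(6)) (I(E) = ((6*(-3) + sqrt(2)*sqrt(-3))*(-1))*E = ((-18 + sqrt(2)*(I*sqrt(3)))*(-1))*E = ((-18 + I*sqrt(6))*(-1))*E = (18 - I*sqrt(6))*E = E*(18 - I*sqrt(6)))
I(-9)*v(1, D(T(2))) = (-9*(18 - I*sqrt(6)))*(2*1) = (-162 + 9*I*sqrt(6))*2 = -324 + 18*I*sqrt(6)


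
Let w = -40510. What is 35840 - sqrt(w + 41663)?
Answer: 35840 - sqrt(1153) ≈ 35806.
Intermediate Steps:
35840 - sqrt(w + 41663) = 35840 - sqrt(-40510 + 41663) = 35840 - sqrt(1153)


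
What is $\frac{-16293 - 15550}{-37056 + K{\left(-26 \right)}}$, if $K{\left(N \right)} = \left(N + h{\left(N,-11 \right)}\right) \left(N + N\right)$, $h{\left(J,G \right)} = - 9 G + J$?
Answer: $\frac{31843}{39500} \approx 0.80615$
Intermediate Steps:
$h{\left(J,G \right)} = J - 9 G$
$K{\left(N \right)} = 2 N \left(99 + 2 N\right)$ ($K{\left(N \right)} = \left(N + \left(N - -99\right)\right) \left(N + N\right) = \left(N + \left(N + 99\right)\right) 2 N = \left(N + \left(99 + N\right)\right) 2 N = \left(99 + 2 N\right) 2 N = 2 N \left(99 + 2 N\right)$)
$\frac{-16293 - 15550}{-37056 + K{\left(-26 \right)}} = \frac{-16293 - 15550}{-37056 + 2 \left(-26\right) \left(99 + 2 \left(-26\right)\right)} = - \frac{31843}{-37056 + 2 \left(-26\right) \left(99 - 52\right)} = - \frac{31843}{-37056 + 2 \left(-26\right) 47} = - \frac{31843}{-37056 - 2444} = - \frac{31843}{-39500} = \left(-31843\right) \left(- \frac{1}{39500}\right) = \frac{31843}{39500}$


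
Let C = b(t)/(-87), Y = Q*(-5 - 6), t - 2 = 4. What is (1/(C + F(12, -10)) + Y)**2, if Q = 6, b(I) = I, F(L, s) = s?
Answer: 372528601/85264 ≈ 4369.1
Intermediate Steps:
t = 6 (t = 2 + 4 = 6)
Y = -66 (Y = 6*(-5 - 6) = 6*(-11) = -66)
C = -2/29 (C = 6/(-87) = 6*(-1/87) = -2/29 ≈ -0.068966)
(1/(C + F(12, -10)) + Y)**2 = (1/(-2/29 - 10) - 66)**2 = (1/(-292/29) - 66)**2 = (-29/292 - 66)**2 = (-19301/292)**2 = 372528601/85264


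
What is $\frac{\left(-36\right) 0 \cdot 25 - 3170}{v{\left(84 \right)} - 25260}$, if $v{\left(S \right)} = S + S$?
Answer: $\frac{1585}{12546} \approx 0.12634$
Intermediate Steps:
$v{\left(S \right)} = 2 S$
$\frac{\left(-36\right) 0 \cdot 25 - 3170}{v{\left(84 \right)} - 25260} = \frac{\left(-36\right) 0 \cdot 25 - 3170}{2 \cdot 84 - 25260} = \frac{0 \cdot 25 - 3170}{168 - 25260} = \frac{0 - 3170}{-25092} = \left(-3170\right) \left(- \frac{1}{25092}\right) = \frac{1585}{12546}$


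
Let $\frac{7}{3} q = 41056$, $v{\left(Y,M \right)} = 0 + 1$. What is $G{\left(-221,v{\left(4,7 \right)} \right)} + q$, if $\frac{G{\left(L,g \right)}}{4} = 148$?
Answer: $\frac{127312}{7} \approx 18187.0$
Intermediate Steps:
$v{\left(Y,M \right)} = 1$
$G{\left(L,g \right)} = 592$ ($G{\left(L,g \right)} = 4 \cdot 148 = 592$)
$q = \frac{123168}{7}$ ($q = \frac{3}{7} \cdot 41056 = \frac{123168}{7} \approx 17595.0$)
$G{\left(-221,v{\left(4,7 \right)} \right)} + q = 592 + \frac{123168}{7} = \frac{127312}{7}$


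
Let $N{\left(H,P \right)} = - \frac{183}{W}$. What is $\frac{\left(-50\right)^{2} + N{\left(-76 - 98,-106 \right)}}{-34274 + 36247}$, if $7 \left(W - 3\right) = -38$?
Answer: $\frac{43781}{33541} \approx 1.3053$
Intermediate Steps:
$W = - \frac{17}{7}$ ($W = 3 + \frac{1}{7} \left(-38\right) = 3 - \frac{38}{7} = - \frac{17}{7} \approx -2.4286$)
$N{\left(H,P \right)} = \frac{1281}{17}$ ($N{\left(H,P \right)} = - \frac{183}{- \frac{17}{7}} = \left(-183\right) \left(- \frac{7}{17}\right) = \frac{1281}{17}$)
$\frac{\left(-50\right)^{2} + N{\left(-76 - 98,-106 \right)}}{-34274 + 36247} = \frac{\left(-50\right)^{2} + \frac{1281}{17}}{-34274 + 36247} = \frac{2500 + \frac{1281}{17}}{1973} = \frac{43781}{17} \cdot \frac{1}{1973} = \frac{43781}{33541}$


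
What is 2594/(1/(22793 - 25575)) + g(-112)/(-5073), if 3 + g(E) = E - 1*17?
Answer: -12203114984/1691 ≈ -7.2165e+6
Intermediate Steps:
g(E) = -20 + E (g(E) = -3 + (E - 1*17) = -3 + (E - 17) = -3 + (-17 + E) = -20 + E)
2594/(1/(22793 - 25575)) + g(-112)/(-5073) = 2594/(1/(22793 - 25575)) + (-20 - 112)/(-5073) = 2594/(1/(-2782)) - 132*(-1/5073) = 2594/(-1/2782) + 44/1691 = 2594*(-2782) + 44/1691 = -7216508 + 44/1691 = -12203114984/1691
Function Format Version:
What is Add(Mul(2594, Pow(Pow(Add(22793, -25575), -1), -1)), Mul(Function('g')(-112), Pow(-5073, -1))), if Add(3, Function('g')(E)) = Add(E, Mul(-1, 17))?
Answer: Rational(-12203114984, 1691) ≈ -7.2165e+6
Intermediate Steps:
Function('g')(E) = Add(-20, E) (Function('g')(E) = Add(-3, Add(E, Mul(-1, 17))) = Add(-3, Add(E, -17)) = Add(-3, Add(-17, E)) = Add(-20, E))
Add(Mul(2594, Pow(Pow(Add(22793, -25575), -1), -1)), Mul(Function('g')(-112), Pow(-5073, -1))) = Add(Mul(2594, Pow(Pow(Add(22793, -25575), -1), -1)), Mul(Add(-20, -112), Pow(-5073, -1))) = Add(Mul(2594, Pow(Pow(-2782, -1), -1)), Mul(-132, Rational(-1, 5073))) = Add(Mul(2594, Pow(Rational(-1, 2782), -1)), Rational(44, 1691)) = Add(Mul(2594, -2782), Rational(44, 1691)) = Add(-7216508, Rational(44, 1691)) = Rational(-12203114984, 1691)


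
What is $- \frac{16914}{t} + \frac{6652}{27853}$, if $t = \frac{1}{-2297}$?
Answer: $\frac{1082129666326}{27853} \approx 3.8851 \cdot 10^{7}$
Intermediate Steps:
$t = - \frac{1}{2297} \approx -0.00043535$
$- \frac{16914}{t} + \frac{6652}{27853} = - \frac{16914}{- \frac{1}{2297}} + \frac{6652}{27853} = \left(-16914\right) \left(-2297\right) + 6652 \cdot \frac{1}{27853} = 38851458 + \frac{6652}{27853} = \frac{1082129666326}{27853}$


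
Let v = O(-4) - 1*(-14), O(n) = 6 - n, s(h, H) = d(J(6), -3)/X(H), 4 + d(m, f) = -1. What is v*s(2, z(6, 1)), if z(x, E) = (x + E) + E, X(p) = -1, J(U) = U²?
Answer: 120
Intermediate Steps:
d(m, f) = -5 (d(m, f) = -4 - 1 = -5)
z(x, E) = x + 2*E (z(x, E) = (E + x) + E = x + 2*E)
s(h, H) = 5 (s(h, H) = -5/(-1) = -5*(-1) = 5)
v = 24 (v = (6 - 1*(-4)) - 1*(-14) = (6 + 4) + 14 = 10 + 14 = 24)
v*s(2, z(6, 1)) = 24*5 = 120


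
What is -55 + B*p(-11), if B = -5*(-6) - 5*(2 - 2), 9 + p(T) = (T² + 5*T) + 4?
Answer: 1775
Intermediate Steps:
p(T) = -5 + T² + 5*T (p(T) = -9 + ((T² + 5*T) + 4) = -9 + (4 + T² + 5*T) = -5 + T² + 5*T)
B = 30 (B = 30 - 5*0 = 30 + 0 = 30)
-55 + B*p(-11) = -55 + 30*(-5 + (-11)² + 5*(-11)) = -55 + 30*(-5 + 121 - 55) = -55 + 30*61 = -55 + 1830 = 1775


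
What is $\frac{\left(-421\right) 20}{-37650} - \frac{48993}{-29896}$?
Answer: $\frac{209631077}{112558440} \approx 1.8624$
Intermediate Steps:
$\frac{\left(-421\right) 20}{-37650} - \frac{48993}{-29896} = \left(-8420\right) \left(- \frac{1}{37650}\right) - - \frac{48993}{29896} = \frac{842}{3765} + \frac{48993}{29896} = \frac{209631077}{112558440}$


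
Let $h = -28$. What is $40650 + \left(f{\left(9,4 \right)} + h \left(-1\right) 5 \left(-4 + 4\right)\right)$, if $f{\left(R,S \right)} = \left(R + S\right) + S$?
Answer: $40667$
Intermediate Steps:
$f{\left(R,S \right)} = R + 2 S$
$40650 + \left(f{\left(9,4 \right)} + h \left(-1\right) 5 \left(-4 + 4\right)\right) = 40650 + \left(\left(9 + 2 \cdot 4\right) - 28 \left(-1\right) 5 \left(-4 + 4\right)\right) = 40650 + \left(\left(9 + 8\right) - 28 \left(\left(-5\right) 0\right)\right) = 40650 + \left(17 - 0\right) = 40650 + \left(17 + 0\right) = 40650 + 17 = 40667$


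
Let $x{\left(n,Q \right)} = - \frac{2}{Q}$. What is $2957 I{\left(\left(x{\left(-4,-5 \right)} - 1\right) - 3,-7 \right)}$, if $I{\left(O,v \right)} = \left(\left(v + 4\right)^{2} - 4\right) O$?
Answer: $-53226$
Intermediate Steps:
$I{\left(O,v \right)} = O \left(-4 + \left(4 + v\right)^{2}\right)$ ($I{\left(O,v \right)} = \left(\left(4 + v\right)^{2} - 4\right) O = \left(-4 + \left(4 + v\right)^{2}\right) O = O \left(-4 + \left(4 + v\right)^{2}\right)$)
$2957 I{\left(\left(x{\left(-4,-5 \right)} - 1\right) - 3,-7 \right)} = 2957 \left(\left(- \frac{2}{-5} - 1\right) - 3\right) \left(-4 + \left(4 - 7\right)^{2}\right) = 2957 \left(\left(\left(-2\right) \left(- \frac{1}{5}\right) - 1\right) - 3\right) \left(-4 + \left(-3\right)^{2}\right) = 2957 \left(\left(\frac{2}{5} - 1\right) - 3\right) \left(-4 + 9\right) = 2957 \left(- \frac{3}{5} - 3\right) 5 = 2957 \left(\left(- \frac{18}{5}\right) 5\right) = 2957 \left(-18\right) = -53226$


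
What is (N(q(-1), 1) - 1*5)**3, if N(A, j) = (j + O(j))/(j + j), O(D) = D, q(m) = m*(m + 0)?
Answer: -64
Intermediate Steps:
q(m) = m**2 (q(m) = m*m = m**2)
N(A, j) = 1 (N(A, j) = (j + j)/(j + j) = (2*j)/((2*j)) = (2*j)*(1/(2*j)) = 1)
(N(q(-1), 1) - 1*5)**3 = (1 - 1*5)**3 = (1 - 5)**3 = (-4)**3 = -64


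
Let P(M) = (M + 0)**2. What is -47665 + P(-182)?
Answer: -14541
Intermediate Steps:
P(M) = M**2
-47665 + P(-182) = -47665 + (-182)**2 = -47665 + 33124 = -14541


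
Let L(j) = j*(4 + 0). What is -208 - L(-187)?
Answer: 540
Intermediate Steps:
L(j) = 4*j (L(j) = j*4 = 4*j)
-208 - L(-187) = -208 - 4*(-187) = -208 - 1*(-748) = -208 + 748 = 540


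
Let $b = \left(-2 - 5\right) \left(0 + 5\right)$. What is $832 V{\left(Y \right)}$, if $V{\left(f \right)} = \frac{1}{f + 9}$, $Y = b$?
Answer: $-32$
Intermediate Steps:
$b = -35$ ($b = \left(-7\right) 5 = -35$)
$Y = -35$
$V{\left(f \right)} = \frac{1}{9 + f}$
$832 V{\left(Y \right)} = \frac{832}{9 - 35} = \frac{832}{-26} = 832 \left(- \frac{1}{26}\right) = -32$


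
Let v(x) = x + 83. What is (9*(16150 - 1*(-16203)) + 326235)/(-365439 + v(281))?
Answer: -617412/365075 ≈ -1.6912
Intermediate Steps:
v(x) = 83 + x
(9*(16150 - 1*(-16203)) + 326235)/(-365439 + v(281)) = (9*(16150 - 1*(-16203)) + 326235)/(-365439 + (83 + 281)) = (9*(16150 + 16203) + 326235)/(-365439 + 364) = (9*32353 + 326235)/(-365075) = (291177 + 326235)*(-1/365075) = 617412*(-1/365075) = -617412/365075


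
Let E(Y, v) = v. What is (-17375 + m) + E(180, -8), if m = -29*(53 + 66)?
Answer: -20834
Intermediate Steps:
m = -3451 (m = -29*119 = -3451)
(-17375 + m) + E(180, -8) = (-17375 - 3451) - 8 = -20826 - 8 = -20834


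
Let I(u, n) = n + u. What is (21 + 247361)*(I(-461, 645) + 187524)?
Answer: 46435580456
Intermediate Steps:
(21 + 247361)*(I(-461, 645) + 187524) = (21 + 247361)*((645 - 461) + 187524) = 247382*(184 + 187524) = 247382*187708 = 46435580456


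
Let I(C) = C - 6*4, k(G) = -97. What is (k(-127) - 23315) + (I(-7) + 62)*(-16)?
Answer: -23908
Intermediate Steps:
I(C) = -24 + C (I(C) = C - 1*24 = C - 24 = -24 + C)
(k(-127) - 23315) + (I(-7) + 62)*(-16) = (-97 - 23315) + ((-24 - 7) + 62)*(-16) = -23412 + (-31 + 62)*(-16) = -23412 + 31*(-16) = -23412 - 496 = -23908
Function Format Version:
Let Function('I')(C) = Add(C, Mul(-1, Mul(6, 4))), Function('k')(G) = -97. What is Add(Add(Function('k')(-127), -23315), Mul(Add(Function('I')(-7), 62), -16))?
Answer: -23908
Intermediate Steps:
Function('I')(C) = Add(-24, C) (Function('I')(C) = Add(C, Mul(-1, 24)) = Add(C, -24) = Add(-24, C))
Add(Add(Function('k')(-127), -23315), Mul(Add(Function('I')(-7), 62), -16)) = Add(Add(-97, -23315), Mul(Add(Add(-24, -7), 62), -16)) = Add(-23412, Mul(Add(-31, 62), -16)) = Add(-23412, Mul(31, -16)) = Add(-23412, -496) = -23908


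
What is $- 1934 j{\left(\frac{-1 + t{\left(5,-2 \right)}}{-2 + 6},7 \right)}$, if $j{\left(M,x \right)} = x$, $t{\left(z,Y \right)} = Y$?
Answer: $-13538$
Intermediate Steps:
$- 1934 j{\left(\frac{-1 + t{\left(5,-2 \right)}}{-2 + 6},7 \right)} = \left(-1934\right) 7 = -13538$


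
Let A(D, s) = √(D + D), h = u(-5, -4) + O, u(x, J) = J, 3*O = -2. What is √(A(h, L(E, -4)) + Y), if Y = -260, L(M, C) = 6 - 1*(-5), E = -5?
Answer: √(-2340 + 6*I*√21)/3 ≈ 0.094731 + 16.125*I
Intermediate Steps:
O = -⅔ (O = (⅓)*(-2) = -⅔ ≈ -0.66667)
L(M, C) = 11 (L(M, C) = 6 + 5 = 11)
h = -14/3 (h = -4 - ⅔ = -14/3 ≈ -4.6667)
A(D, s) = √2*√D (A(D, s) = √(2*D) = √2*√D)
√(A(h, L(E, -4)) + Y) = √(√2*√(-14/3) - 260) = √(√2*(I*√42/3) - 260) = √(2*I*√21/3 - 260) = √(-260 + 2*I*√21/3)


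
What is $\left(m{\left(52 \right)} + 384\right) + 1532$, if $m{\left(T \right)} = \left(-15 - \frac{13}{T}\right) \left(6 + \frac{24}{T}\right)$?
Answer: $\frac{23627}{13} \approx 1817.5$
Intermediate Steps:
$\left(m{\left(52 \right)} + 384\right) + 1532 = \left(\left(-90 - \frac{438}{52} - \frac{312}{2704}\right) + 384\right) + 1532 = \left(\left(-90 - \frac{219}{26} - \frac{3}{26}\right) + 384\right) + 1532 = \left(- \frac{1281}{13} + 384\right) + 1532 = \frac{3711}{13} + 1532 = \frac{23627}{13}$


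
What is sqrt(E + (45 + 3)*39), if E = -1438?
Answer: sqrt(434) ≈ 20.833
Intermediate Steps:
sqrt(E + (45 + 3)*39) = sqrt(-1438 + (45 + 3)*39) = sqrt(-1438 + 48*39) = sqrt(-1438 + 1872) = sqrt(434)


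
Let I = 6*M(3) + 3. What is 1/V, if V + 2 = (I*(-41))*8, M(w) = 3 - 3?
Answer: -1/986 ≈ -0.0010142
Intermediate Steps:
M(w) = 0
I = 3 (I = 6*0 + 3 = 0 + 3 = 3)
V = -986 (V = -2 + (3*(-41))*8 = -2 - 123*8 = -2 - 984 = -986)
1/V = 1/(-986) = -1/986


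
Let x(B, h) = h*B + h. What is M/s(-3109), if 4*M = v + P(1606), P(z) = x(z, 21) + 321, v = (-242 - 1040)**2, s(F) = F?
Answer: -419398/3109 ≈ -134.90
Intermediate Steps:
x(B, h) = h + B*h (x(B, h) = B*h + h = h + B*h)
v = 1643524 (v = (-1282)**2 = 1643524)
P(z) = 342 + 21*z (P(z) = 21*(1 + z) + 321 = (21 + 21*z) + 321 = 342 + 21*z)
M = 419398 (M = (1643524 + (342 + 21*1606))/4 = (1643524 + (342 + 33726))/4 = (1643524 + 34068)/4 = (1/4)*1677592 = 419398)
M/s(-3109) = 419398/(-3109) = 419398*(-1/3109) = -419398/3109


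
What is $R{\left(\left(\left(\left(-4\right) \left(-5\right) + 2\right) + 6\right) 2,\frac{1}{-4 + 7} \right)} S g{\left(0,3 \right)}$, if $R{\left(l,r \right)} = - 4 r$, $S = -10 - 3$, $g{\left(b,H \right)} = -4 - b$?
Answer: $- \frac{208}{3} \approx -69.333$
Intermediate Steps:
$S = -13$ ($S = -10 - 3 = -13$)
$R{\left(\left(\left(\left(-4\right) \left(-5\right) + 2\right) + 6\right) 2,\frac{1}{-4 + 7} \right)} S g{\left(0,3 \right)} = - \frac{4}{-4 + 7} \left(-13\right) \left(-4 - 0\right) = - \frac{4}{3} \left(-13\right) \left(-4 + 0\right) = \left(-4\right) \frac{1}{3} \left(-13\right) \left(-4\right) = \left(- \frac{4}{3}\right) \left(-13\right) \left(-4\right) = \frac{52}{3} \left(-4\right) = - \frac{208}{3}$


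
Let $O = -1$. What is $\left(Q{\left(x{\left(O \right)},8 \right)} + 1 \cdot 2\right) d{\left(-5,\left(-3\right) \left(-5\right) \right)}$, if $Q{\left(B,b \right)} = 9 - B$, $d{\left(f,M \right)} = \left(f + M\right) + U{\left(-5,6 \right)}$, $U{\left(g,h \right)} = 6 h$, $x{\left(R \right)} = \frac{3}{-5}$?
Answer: $\frac{2668}{5} \approx 533.6$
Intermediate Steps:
$x{\left(R \right)} = - \frac{3}{5}$ ($x{\left(R \right)} = 3 \left(- \frac{1}{5}\right) = - \frac{3}{5}$)
$d{\left(f,M \right)} = 36 + M + f$ ($d{\left(f,M \right)} = \left(f + M\right) + 6 \cdot 6 = \left(M + f\right) + 36 = 36 + M + f$)
$\left(Q{\left(x{\left(O \right)},8 \right)} + 1 \cdot 2\right) d{\left(-5,\left(-3\right) \left(-5\right) \right)} = \left(\left(9 - - \frac{3}{5}\right) + 1 \cdot 2\right) \left(36 - -15 - 5\right) = \left(\left(9 + \frac{3}{5}\right) + 2\right) \left(36 + 15 - 5\right) = \left(\frac{48}{5} + 2\right) 46 = \frac{58}{5} \cdot 46 = \frac{2668}{5}$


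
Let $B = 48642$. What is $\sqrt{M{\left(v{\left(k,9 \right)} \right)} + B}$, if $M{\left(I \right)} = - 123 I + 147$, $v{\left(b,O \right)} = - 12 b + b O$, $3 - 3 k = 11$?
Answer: $\sqrt{47805} \approx 218.64$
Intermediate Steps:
$k = - \frac{8}{3}$ ($k = 1 - \frac{11}{3} = - \frac{8}{3} \approx -2.6667$)
$v{\left(b,O \right)} = - 12 b + O b$
$M{\left(I \right)} = 147 - 123 I$
$\sqrt{M{\left(v{\left(k,9 \right)} \right)} + B} = \sqrt{\left(147 - 123 \left(- \frac{8 \left(-12 + 9\right)}{3}\right)\right) + 48642} = \sqrt{\left(147 - 123 \left(\left(- \frac{8}{3}\right) \left(-3\right)\right)\right) + 48642} = \sqrt{\left(147 - 984\right) + 48642} = \sqrt{-837 + 48642} = \sqrt{47805}$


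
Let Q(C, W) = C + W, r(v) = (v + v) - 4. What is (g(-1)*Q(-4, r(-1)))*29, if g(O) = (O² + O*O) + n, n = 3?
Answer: -1450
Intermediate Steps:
g(O) = 3 + 2*O² (g(O) = (O² + O*O) + 3 = (O² + O²) + 3 = 2*O² + 3 = 3 + 2*O²)
r(v) = -4 + 2*v (r(v) = 2*v - 4 = -4 + 2*v)
(g(-1)*Q(-4, r(-1)))*29 = ((3 + 2*(-1)²)*(-4 + (-4 + 2*(-1))))*29 = ((3 + 2*1)*(-4 + (-4 - 2)))*29 = ((3 + 2)*(-4 - 6))*29 = (5*(-10))*29 = -50*29 = -1450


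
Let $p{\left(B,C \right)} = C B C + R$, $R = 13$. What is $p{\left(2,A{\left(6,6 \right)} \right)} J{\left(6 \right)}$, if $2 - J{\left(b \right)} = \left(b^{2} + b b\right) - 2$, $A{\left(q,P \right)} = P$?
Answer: $-5780$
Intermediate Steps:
$J{\left(b \right)} = 4 - 2 b^{2}$ ($J{\left(b \right)} = 2 - \left(\left(b^{2} + b b\right) - 2\right) = 2 - \left(\left(b^{2} + b^{2}\right) - 2\right) = 2 - \left(2 b^{2} - 2\right) = 2 - \left(-2 + 2 b^{2}\right) = 4 - 2 b^{2}$)
$p{\left(B,C \right)} = 13 + B C^{2}$ ($p{\left(B,C \right)} = C B C + 13 = B C C + 13 = B C^{2} + 13 = 13 + B C^{2}$)
$p{\left(2,A{\left(6,6 \right)} \right)} J{\left(6 \right)} = \left(13 + 2 \cdot 6^{2}\right) \left(4 - 2 \cdot 6^{2}\right) = \left(13 + 2 \cdot 36\right) \left(4 - 72\right) = \left(13 + 72\right) \left(4 - 72\right) = 85 \left(-68\right) = -5780$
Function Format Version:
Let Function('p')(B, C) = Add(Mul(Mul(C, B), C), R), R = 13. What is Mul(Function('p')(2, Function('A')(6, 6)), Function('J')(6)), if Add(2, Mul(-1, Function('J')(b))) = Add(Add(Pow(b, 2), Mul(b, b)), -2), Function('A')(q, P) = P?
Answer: -5780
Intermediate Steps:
Function('J')(b) = Add(4, Mul(-2, Pow(b, 2))) (Function('J')(b) = Add(2, Mul(-1, Add(Add(Pow(b, 2), Mul(b, b)), -2))) = Add(2, Mul(-1, Add(Add(Pow(b, 2), Pow(b, 2)), -2))) = Add(2, Mul(-1, Add(Mul(2, Pow(b, 2)), -2))) = Add(2, Mul(-1, Add(-2, Mul(2, Pow(b, 2))))) = Add(2, Add(2, Mul(-2, Pow(b, 2)))) = Add(4, Mul(-2, Pow(b, 2))))
Function('p')(B, C) = Add(13, Mul(B, Pow(C, 2))) (Function('p')(B, C) = Add(Mul(Mul(C, B), C), 13) = Add(Mul(Mul(B, C), C), 13) = Add(Mul(B, Pow(C, 2)), 13) = Add(13, Mul(B, Pow(C, 2))))
Mul(Function('p')(2, Function('A')(6, 6)), Function('J')(6)) = Mul(Add(13, Mul(2, Pow(6, 2))), Add(4, Mul(-2, Pow(6, 2)))) = Mul(Add(13, Mul(2, 36)), Add(4, Mul(-2, 36))) = Mul(Add(13, 72), Add(4, -72)) = Mul(85, -68) = -5780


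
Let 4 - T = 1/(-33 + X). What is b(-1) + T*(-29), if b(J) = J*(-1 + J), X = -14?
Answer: -5387/47 ≈ -114.62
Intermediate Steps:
T = 189/47 (T = 4 - 1/(-33 - 14) = 4 - 1/(-47) = 4 - 1*(-1/47) = 4 + 1/47 = 189/47 ≈ 4.0213)
b(-1) + T*(-29) = -(-1 - 1) + (189/47)*(-29) = -1*(-2) - 5481/47 = 2 - 5481/47 = -5387/47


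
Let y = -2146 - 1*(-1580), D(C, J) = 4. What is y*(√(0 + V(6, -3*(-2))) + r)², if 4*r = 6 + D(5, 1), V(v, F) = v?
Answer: -13867/2 - 2830*√6 ≈ -13866.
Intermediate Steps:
r = 5/2 (r = (6 + 4)/4 = (¼)*10 = 5/2 ≈ 2.5000)
y = -566 (y = -2146 + 1580 = -566)
y*(√(0 + V(6, -3*(-2))) + r)² = -566*(√(0 + 6) + 5/2)² = -566*(√6 + 5/2)² = -566*(5/2 + √6)²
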